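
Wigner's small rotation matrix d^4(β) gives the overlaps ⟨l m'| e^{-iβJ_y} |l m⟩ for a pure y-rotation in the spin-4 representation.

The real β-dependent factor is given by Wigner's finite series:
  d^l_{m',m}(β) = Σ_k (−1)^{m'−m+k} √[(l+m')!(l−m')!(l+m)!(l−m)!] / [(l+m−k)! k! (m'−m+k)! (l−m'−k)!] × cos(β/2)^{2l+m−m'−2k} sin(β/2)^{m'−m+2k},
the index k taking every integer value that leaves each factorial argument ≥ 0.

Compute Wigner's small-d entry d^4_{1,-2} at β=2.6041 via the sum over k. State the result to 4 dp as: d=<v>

d^4_{1,-2}(β=2.6041) via Wigner's sum:
With c≡cos(β/2)=0.265523 and s≡sin(β/2)=0.964105, N=[120·6·2·720]^{1/2}=1018.233765
k∈{0,1,2} keeps every argument non-negative
  k=0: (−1)^3·1018.2338/(72)·0.2655^5·0.9641^3 = -0.016726
  k=1: (−1)^4·1018.2338/(48)·0.2655^3·0.9641^5 = +0.330775
  k=2: (−1)^5·1018.2338/(240)·0.2655^1·0.9641^7 = -0.872182
d^4_{1,-2}(2.6041) = -0.016726 +0.330775 -0.872182 = -0.558133

d=-0.5581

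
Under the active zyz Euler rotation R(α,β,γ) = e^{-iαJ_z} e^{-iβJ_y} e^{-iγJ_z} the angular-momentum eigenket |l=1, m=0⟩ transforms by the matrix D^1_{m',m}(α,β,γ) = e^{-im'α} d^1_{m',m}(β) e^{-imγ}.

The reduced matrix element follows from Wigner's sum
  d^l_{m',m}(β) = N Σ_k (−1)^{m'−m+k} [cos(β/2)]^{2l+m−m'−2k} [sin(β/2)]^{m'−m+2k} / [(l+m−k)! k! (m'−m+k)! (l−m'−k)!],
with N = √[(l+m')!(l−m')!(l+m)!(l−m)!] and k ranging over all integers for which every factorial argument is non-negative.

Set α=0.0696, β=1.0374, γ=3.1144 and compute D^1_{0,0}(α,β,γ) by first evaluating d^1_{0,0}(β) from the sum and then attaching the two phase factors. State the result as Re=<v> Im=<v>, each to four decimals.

D^1_{0,0}(0.0696,1.0374,3.1144) = e^{-i·0·0.0696}·d^1_{0,0}(1.0374)·e^{-i·0·3.1144}. Compute d first:
With c≡cos(β/2)=0.868464 and s≡sin(β/2)=0.495752, N=[1·1·1·1]^{1/2}=1.000000
k∈{0,1} keeps every argument non-negative
  k=0: (−1)^0·1.0000/(1)·0.8685^2·0.4958^0 = +0.754230
  k=1: (−1)^1·1.0000/(1)·0.8685^0·0.4958^2 = -0.245770
d^1_{0,0}(1.0374) = +0.754230 -0.245770 = +0.508461
Attach z-rotation phases: D = e^{-i(0)(0.0696)}·(+0.508461)·e^{-i(0)(3.1144)} = +0.508461+0.000000i

Re=0.5085 Im=0.0000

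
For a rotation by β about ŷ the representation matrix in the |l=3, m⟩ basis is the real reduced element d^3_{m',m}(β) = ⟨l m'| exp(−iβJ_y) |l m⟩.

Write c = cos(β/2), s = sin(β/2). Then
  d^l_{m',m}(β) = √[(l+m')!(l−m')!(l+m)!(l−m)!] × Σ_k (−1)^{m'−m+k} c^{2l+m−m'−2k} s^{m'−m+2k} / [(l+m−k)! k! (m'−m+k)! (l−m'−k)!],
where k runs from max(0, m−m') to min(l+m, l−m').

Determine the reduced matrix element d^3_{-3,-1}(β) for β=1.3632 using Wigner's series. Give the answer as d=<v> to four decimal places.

d=0.5591

d^3_{-3,-1}(β=1.3632) via Wigner's sum:
With c≡cos(β/2)=0.776566 and s≡sin(β/2)=0.630036, N=[1·720·2·24]^{1/2}=185.903201
k∈{2} keeps every argument non-negative
  k=2: (−1)^0·185.9032/(48)·0.7766^4·0.6300^2 = +0.559100
d^3_{-3,-1}(1.3632) = +0.559100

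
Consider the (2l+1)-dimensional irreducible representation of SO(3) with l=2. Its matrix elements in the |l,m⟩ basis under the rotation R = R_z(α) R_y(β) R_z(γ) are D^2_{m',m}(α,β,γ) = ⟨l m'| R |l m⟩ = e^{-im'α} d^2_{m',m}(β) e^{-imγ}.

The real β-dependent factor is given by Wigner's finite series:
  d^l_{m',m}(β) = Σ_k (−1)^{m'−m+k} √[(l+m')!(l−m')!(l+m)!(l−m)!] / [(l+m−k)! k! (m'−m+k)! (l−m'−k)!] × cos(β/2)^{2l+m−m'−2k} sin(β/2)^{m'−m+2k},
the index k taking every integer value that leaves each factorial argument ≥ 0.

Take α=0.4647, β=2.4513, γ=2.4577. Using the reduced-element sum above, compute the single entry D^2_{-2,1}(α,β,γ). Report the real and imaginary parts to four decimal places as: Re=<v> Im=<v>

D^2_{-2,1}(0.4647,2.4513,2.4577) = e^{-i·-2·0.4647}·d^2_{-2,1}(2.4513)·e^{-i·1·2.4577}. Compute d first:
With c≡cos(β/2)=0.338334 and s≡sin(β/2)=0.941026, N=[1·24·6·1]^{1/2}=12.000000
Admissible k: 3..3 (factorial args all ≥0)
  k=3: (−1)^0·12.0000/(6)·0.3383^1·0.9410^3 = +0.563873
d^2_{-2,1}(2.4513) = +0.563873
Phases: e^{-i·(-2)·0.4647}=+0.598315+0.801261i, e^{-i·(1)·2.4577}=-0.775119-0.631815i ⇒ D=+0.023955-0.563363i

Re=0.0240 Im=-0.5634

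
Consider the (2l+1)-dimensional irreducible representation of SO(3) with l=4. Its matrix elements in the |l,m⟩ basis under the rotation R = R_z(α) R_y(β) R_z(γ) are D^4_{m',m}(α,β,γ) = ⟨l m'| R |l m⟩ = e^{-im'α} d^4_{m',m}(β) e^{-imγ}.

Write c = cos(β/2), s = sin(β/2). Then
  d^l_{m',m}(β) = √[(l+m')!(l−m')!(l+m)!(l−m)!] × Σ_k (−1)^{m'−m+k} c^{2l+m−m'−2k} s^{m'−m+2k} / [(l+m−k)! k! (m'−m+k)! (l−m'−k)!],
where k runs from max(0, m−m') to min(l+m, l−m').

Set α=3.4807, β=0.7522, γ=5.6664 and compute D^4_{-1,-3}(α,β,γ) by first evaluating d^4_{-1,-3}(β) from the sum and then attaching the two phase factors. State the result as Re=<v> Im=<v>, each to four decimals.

Split into d^4_{-1,-3}(β=0.7522) × two z-phases.
With c≡cos(β/2)=0.930104 and s≡sin(β/2)=0.367296, N=[6·120·1·5040]^{1/2}=1904.940944
k: max(0,(-3)−(-1))=0 … min(4+(-3),4−(-1))=1
  k=0: (−1)^2·1904.9409/(240)·0.9301^6·0.3673^2 = +0.693253
  k=1: (−1)^3·1904.9409/(144)·0.9301^4·0.3673^4 = -0.180181
d^4_{-1,-3}(0.7522) = +0.693253 -0.180181 = +0.513072
Attach z-rotation phases: D = e^{-i(-1)(3.4807)}·(+0.513072)·e^{-i(-3)(5.6664)} = -0.030534+0.512163i

Re=-0.0305 Im=0.5122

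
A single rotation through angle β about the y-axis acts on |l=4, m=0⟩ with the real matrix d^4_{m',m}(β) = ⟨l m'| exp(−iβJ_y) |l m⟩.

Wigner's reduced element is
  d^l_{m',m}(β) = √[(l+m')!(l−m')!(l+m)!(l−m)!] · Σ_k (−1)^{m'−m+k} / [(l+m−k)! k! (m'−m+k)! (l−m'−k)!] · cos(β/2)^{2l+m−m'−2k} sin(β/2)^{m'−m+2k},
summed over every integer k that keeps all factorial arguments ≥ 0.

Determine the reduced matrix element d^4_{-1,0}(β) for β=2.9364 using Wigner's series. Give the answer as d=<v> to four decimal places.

d^4_{-1,0}(β=2.9364) via Wigner's sum:
With c≡cos(β/2)=0.102416 and s≡sin(β/2)=0.994742, N=[6·120·24·24]^{1/2}=643.987578
Admissible k: 1..4 (factorial args all ≥0)
  k=1: (−1)^0·643.9876/(144)·0.1024^7·0.9947^1 = +0.000001
  k=2: (−1)^1·643.9876/(24)·0.1024^5·0.9947^3 = -0.000298
  k=3: (−1)^2·643.9876/(24)·0.1024^3·0.9947^5 = +0.028075
  k=4: (−1)^3·643.9876/(144)·0.1024^1·0.9947^7 = -0.441425
d^4_{-1,0}(2.9364) = +0.000001 -0.000298 +0.028075 -0.441425 = -0.413646

d=-0.4136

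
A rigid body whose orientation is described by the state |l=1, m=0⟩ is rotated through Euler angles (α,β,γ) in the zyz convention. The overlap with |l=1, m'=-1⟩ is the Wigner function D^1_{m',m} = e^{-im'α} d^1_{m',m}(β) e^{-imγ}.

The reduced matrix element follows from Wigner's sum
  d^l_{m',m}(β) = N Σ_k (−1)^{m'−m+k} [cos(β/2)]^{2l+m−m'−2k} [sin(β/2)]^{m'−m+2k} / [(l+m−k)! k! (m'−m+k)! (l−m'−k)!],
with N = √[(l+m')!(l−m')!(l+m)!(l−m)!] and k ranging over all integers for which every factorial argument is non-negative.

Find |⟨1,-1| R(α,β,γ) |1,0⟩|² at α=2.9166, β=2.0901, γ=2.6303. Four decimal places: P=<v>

First d^1_{-1,0}(β=2.0901), then the phase factors e^{-i(-1)α} and e^{-i(0)γ}:
Half-angle: c=0.501859, s=0.864950. N=√(1·2·1·1)=1.414214
k: max(0,(0)−(-1))=1 … min(1+(0),1−(-1))=1
  k=1: (−1)^0·1.4142/(1)·0.5019^1·0.8649^1 = +0.613885
d^1_{-1,0}(2.0901) = +0.613885
|D^1_{-1,0}|² = |d^1_{-1,0}(β)|² = (+0.613885)² = 0.376855 (the z-rotation phases have unit modulus)

P=0.3769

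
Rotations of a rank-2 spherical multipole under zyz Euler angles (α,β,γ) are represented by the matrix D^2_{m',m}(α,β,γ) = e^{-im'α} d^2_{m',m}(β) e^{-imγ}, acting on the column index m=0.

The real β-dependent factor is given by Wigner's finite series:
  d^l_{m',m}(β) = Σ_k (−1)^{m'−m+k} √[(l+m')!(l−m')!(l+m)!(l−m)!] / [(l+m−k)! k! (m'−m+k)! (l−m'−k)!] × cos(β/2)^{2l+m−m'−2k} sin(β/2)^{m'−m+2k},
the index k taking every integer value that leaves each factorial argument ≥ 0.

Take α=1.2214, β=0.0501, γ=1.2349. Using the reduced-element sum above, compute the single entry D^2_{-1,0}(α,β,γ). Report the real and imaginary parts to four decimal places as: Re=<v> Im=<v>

Split into d^2_{-1,0}(β=0.0501) × two z-phases.
c=cos(0.0501/2)=0.999686, s=sin(0.0501/2)=0.025047; N=√[1·6·2·2]=4.898979
k: max(0,(0)−(-1))=1 … min(2+(0),2−(-1))=2
  k=1: (−1)^0·4.8990/(2)·0.9997^3·0.0250^1 = +0.061296
  k=2: (−1)^1·4.8990/(2)·0.9997^1·0.0250^3 = -0.000038
d^2_{-1,0}(0.0501) = +0.061296 -0.000038 = +0.061257
Attach z-rotation phases: D = e^{-i(-1)(1.2214)}·(+0.061257)·e^{-i(0)(1.2349)} = +0.020970+0.057556i

Re=0.0210 Im=0.0576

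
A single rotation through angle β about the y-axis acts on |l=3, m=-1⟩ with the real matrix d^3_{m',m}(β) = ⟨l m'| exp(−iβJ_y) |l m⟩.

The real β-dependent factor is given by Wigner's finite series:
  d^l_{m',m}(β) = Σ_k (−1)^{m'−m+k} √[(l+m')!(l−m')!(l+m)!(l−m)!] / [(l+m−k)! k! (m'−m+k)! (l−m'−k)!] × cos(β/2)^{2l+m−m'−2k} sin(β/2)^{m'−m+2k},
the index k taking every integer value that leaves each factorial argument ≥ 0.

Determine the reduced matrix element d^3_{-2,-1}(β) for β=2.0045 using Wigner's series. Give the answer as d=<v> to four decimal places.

d^3_{-2,-1}(β=2.0045) via Wigner's sum:
c=cos(2.0045/2)=0.538408, s=sin(2.0045/2)=0.842685; N=√[1·120·2·24]=75.894664
The bounds max(0,m−m')=1 and min(l+m,l−m')=2 give 2 terms
  k=1: (−1)^0·75.8947/(24)·0.5384^5·0.8427^1 = +0.120565
  k=2: (−1)^1·75.8947/(12)·0.5384^3·0.8427^3 = -0.590689
d^3_{-2,-1}(2.0045) = +0.120565 -0.590689 = -0.470124

d=-0.4701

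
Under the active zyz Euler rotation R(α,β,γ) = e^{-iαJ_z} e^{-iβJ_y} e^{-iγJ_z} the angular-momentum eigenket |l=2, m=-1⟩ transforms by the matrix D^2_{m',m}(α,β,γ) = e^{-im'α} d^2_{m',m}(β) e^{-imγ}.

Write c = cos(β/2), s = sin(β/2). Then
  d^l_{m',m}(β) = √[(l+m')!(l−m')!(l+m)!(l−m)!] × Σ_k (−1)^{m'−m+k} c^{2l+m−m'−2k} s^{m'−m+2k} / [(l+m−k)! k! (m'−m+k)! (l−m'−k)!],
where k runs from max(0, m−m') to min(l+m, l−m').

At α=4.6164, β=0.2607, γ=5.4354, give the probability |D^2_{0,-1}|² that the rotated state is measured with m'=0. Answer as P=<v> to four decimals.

D^2_{0,-1}(4.6164,0.2607,5.4354) = e^{-i·0·4.6164}·d^2_{0,-1}(0.2607)·e^{-i·-1·5.4354}. Compute d first:
c=cos(0.2607/2)=0.991516, s=sin(0.2607/2)=0.129981; N=√[2·2·1·6]=4.898979
Admissible k: 0..1 (factorial args all ≥0)
  k=0: (−1)^1·4.8990/(2)·0.9915^3·0.1300^1 = -0.310353
  k=1: (−1)^2·4.8990/(2)·0.9915^1·0.1300^3 = +0.005334
d^2_{0,-1}(0.2607) = -0.310353 +0.005334 = -0.305019
|D^2_{0,-1}|² = |d^2_{0,-1}(β)|² = (-0.305019)² = 0.093037 (the z-rotation phases have unit modulus)

P=0.0930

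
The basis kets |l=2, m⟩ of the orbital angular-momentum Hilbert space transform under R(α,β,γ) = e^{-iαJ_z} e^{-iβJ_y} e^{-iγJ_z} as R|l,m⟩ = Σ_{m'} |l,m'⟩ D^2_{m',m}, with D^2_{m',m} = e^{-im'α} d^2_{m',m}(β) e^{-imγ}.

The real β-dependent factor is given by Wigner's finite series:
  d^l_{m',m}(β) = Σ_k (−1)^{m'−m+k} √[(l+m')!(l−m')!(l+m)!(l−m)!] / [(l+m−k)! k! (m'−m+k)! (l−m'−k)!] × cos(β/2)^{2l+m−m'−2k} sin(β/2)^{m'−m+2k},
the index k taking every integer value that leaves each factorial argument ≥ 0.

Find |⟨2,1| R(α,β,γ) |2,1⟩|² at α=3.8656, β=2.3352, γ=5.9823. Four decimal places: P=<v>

P=0.1347

D^2_{1,1}(3.8656,2.3352,5.9823) = e^{-i·1·3.8656}·d^2_{1,1}(2.3352)·e^{-i·1·5.9823}. Compute d first:
c=cos(2.3352/2)=0.392360, s=sin(2.3352/2)=0.919812; N=√[6·1·6·1]=6.000000
Admissible k: 0..1 (factorial args all ≥0)
  k=0: (−1)^0·6.0000/(6)·0.3924^4·0.9198^0 = +0.023700
  k=1: (−1)^1·6.0000/(2)·0.3924^2·0.9198^2 = -0.390741
d^2_{1,1}(2.3352) = +0.023700 -0.390741 = -0.367042
|D^2_{1,1}|² = |d^2_{1,1}(β)|² = (-0.367042)² = 0.134720 (the z-rotation phases have unit modulus)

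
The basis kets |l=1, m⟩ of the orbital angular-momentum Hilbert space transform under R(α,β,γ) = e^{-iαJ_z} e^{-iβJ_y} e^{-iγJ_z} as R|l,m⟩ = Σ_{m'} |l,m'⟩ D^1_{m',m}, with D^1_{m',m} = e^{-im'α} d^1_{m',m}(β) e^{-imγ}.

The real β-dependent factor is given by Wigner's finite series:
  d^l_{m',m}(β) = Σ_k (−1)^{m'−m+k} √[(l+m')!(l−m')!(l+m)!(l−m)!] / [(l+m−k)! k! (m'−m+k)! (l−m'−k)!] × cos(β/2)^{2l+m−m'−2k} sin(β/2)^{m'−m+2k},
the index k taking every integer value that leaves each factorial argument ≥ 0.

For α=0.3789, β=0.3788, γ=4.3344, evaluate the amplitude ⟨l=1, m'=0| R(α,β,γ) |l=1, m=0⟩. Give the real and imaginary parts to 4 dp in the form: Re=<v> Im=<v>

Re=0.9291 Im=0.0000

Split into d^1_{0,0}(β=0.3788) × two z-phases.
Half-angle: c=0.982117, s=0.188270. N=√(1·1·1·1)=1.000000
k∈{0,1} keeps every argument non-negative
  k=0: (−1)^0·1.0000/(1)·0.9821^2·0.1883^0 = +0.964555
  k=1: (−1)^1·1.0000/(1)·0.9821^0·0.1883^2 = -0.035445
d^1_{0,0}(0.3788) = +0.964555 -0.035445 = +0.929109
D = (+1.000000+0.000000i)·(+0.929109)·(+1.000000+0.000000i) = +0.929109+0.000000i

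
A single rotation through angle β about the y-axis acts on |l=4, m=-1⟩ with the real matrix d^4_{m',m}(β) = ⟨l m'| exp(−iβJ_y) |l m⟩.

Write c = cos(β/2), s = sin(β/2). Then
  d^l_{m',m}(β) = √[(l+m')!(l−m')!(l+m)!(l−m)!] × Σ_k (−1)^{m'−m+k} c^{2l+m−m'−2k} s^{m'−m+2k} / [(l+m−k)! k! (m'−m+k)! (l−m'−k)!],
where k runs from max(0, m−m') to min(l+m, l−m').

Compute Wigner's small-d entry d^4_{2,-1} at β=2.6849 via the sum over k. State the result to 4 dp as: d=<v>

d=-0.5909

d^4_{2,-1}(β=2.6849) via Wigner's sum:
Half-angle: c=0.226367, s=0.974042. N=√(720·2·6·120)=1018.233765
k: max(0,(-1)−(2))=0 … min(4+(-1),4−(2))=2
  k=0: (−1)^3·1018.2338/(72)·0.2264^5·0.9740^3 = -0.007768
  k=1: (−1)^4·1018.2338/(48)·0.2264^3·0.9740^5 = +0.215742
  k=2: (−1)^5·1018.2338/(240)·0.2264^1·0.9740^7 = -0.798902
d^4_{2,-1}(2.6849) = -0.007768 +0.215742 -0.798902 = -0.590928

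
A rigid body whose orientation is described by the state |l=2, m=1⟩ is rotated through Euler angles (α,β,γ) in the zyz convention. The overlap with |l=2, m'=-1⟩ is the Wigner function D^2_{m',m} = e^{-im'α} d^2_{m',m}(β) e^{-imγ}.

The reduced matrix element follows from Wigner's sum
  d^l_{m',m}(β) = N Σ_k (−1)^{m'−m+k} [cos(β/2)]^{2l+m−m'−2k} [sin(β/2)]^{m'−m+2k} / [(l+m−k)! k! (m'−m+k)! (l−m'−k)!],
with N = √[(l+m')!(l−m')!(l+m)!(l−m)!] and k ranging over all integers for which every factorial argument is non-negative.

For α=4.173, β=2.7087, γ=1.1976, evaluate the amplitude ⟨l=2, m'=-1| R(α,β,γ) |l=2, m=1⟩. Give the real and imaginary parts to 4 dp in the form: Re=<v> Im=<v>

Split into d^2_{-1,1}(β=2.7087) × two z-phases.
With c≡cos(β/2)=0.214760 and s≡sin(β/2)=0.976667, N=[1·6·6·1]^{1/2}=6.000000
k∈{2,3} keeps every argument non-negative
  k=2: (−1)^0·6.0000/(2)·0.2148^2·0.9767^2 = +0.131984
  k=3: (−1)^1·6.0000/(6)·0.2148^0·0.9767^4 = -0.909883
d^2_{-1,1}(2.7087) = +0.131984 -0.909883 = -0.777899
Attach z-rotation phases: D = e^{-i(-1)(4.173)}·(-0.777899)·e^{-i(1)(1.1976)} = +0.767181-0.128687i

Re=0.7672 Im=-0.1287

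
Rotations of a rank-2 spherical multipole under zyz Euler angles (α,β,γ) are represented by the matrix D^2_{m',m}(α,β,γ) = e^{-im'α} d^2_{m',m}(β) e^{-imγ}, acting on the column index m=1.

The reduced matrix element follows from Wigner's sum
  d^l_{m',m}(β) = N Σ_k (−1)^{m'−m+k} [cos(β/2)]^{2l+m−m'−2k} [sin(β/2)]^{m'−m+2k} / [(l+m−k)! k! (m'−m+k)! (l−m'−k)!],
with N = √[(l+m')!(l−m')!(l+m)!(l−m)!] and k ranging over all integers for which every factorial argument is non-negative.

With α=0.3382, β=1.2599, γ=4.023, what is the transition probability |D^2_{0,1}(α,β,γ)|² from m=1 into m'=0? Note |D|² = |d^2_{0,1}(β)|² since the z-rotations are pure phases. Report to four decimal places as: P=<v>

D^2_{0,1}(0.3382,1.2599,4.023) = e^{-i·0·0.3382}·d^2_{0,1}(1.2599)·e^{-i·1·4.023}. Compute d first:
With c≡cos(β/2)=0.808057 and s≡sin(β/2)=0.589104, N=[2·2·6·1]^{1/2}=4.898979
The bounds max(0,m−m')=1 and min(l+m,l−m')=2 give 2 terms
  k=1: (−1)^0·4.8990/(2)·0.8081^3·0.5891^1 = +0.761367
  k=2: (−1)^1·4.8990/(2)·0.8081^1·0.5891^3 = -0.404664
d^2_{0,1}(1.2599) = +0.761367 -0.404664 = +0.356703
|D^2_{0,1}|² = |d^2_{0,1}(β)|² = (+0.356703)² = 0.127237 (the z-rotation phases have unit modulus)

P=0.1272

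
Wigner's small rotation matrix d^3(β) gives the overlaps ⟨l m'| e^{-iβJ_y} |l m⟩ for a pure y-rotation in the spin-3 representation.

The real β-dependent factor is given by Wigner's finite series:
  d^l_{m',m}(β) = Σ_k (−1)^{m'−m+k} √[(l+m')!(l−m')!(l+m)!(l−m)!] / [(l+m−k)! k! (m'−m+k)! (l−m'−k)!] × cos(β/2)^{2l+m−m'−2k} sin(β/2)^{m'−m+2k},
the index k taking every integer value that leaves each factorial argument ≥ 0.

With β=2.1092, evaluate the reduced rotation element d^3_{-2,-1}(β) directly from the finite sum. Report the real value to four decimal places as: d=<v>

d=-0.4197

d^3_{-2,-1}(β=2.1092) via Wigner's sum:
c=cos(2.1092/2)=0.493576, s=sin(2.1092/2)=0.869703; N=√[1·120·2·24]=75.894664
Admissible k: 1..2 (factorial args all ≥0)
  k=1: (−1)^0·75.8947/(24)·0.4936^5·0.8697^1 = +0.080564
  k=2: (−1)^1·75.8947/(12)·0.4936^3·0.8697^3 = -0.500269
d^3_{-2,-1}(2.1092) = +0.080564 -0.500269 = -0.419706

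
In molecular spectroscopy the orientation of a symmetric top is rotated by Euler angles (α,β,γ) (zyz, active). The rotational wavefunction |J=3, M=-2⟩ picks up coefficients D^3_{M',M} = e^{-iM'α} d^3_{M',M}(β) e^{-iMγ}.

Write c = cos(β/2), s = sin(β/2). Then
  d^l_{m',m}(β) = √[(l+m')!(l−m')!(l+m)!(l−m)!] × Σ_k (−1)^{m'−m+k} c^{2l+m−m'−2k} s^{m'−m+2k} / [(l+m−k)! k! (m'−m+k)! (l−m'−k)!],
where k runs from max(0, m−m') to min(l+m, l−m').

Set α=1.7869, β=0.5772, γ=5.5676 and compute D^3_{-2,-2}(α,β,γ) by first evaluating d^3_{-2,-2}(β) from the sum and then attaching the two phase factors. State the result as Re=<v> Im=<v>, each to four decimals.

Re=-0.2349 Im=0.3650

First d^3_{-2,-2}(β=0.5772), then the phase factors e^{-i(-2)α} and e^{-i(-2)γ}:
c=cos(0.5772/2)=0.958643, s=sin(0.5772/2)=0.284610; N=√[1·120·1·120]=120.000000
k: max(0,(-2)−(-2))=0 … min(3+(-2),3−(-2))=1
  k=0: (−1)^0·120.0000/(120)·0.9586^6·0.2846^0 = +0.776144
  k=1: (−1)^1·120.0000/(24)·0.9586^4·0.2846^2 = -0.342058
d^3_{-2,-2}(0.5772) = +0.776144 -0.342058 = +0.434086
Attach z-rotation phases: D = e^{-i(-2)(1.7869)}·(+0.434086)·e^{-i(-2)(5.5676)} = -0.234916+0.365027i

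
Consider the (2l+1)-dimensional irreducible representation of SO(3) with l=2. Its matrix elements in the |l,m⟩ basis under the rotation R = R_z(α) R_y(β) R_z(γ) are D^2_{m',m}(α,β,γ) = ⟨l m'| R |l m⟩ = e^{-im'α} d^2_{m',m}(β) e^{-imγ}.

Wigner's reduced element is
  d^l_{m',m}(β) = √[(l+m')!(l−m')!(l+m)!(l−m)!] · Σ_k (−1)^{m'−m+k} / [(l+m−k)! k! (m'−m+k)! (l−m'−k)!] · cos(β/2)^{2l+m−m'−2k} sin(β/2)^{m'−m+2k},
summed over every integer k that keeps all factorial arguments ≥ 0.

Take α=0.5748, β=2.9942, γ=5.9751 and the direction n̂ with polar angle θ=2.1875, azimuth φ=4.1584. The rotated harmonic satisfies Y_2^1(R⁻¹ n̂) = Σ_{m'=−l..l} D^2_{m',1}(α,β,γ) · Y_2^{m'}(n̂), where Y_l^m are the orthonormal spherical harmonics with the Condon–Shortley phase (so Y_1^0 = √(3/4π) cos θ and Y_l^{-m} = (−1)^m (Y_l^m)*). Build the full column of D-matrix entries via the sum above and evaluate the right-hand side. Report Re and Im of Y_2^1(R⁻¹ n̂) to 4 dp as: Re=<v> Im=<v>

Re=-0.3159 Im=0.0307

Need the full column D^2_{m',1} for m'=−2..2 at α=0.5748, β=2.9942, γ=5.9751.
cos(β/2)=0.073630, sin(β/2)=0.997286
d^2_{-2,1}: single k=3 term ⇒ +0.146063;  D = +0.016486+0.145130i
d^2_{-1,1}: k∈[2..3] ⇒ +0.016176 -0.989187 = -0.973011;  D = -0.617789-0.751723i
d^2_{0,1}: k∈[1..2] ⇒ +0.000975 -0.178890 = -0.177915;  D = -0.169538-0.053950i
d^2_{1,1}: k∈[0..1] ⇒ +0.000029 -0.016176 = -0.016146;  D = -0.015576+0.004256i
d^2_{2,1}: single k=0 term ⇒ -0.000796;  D = -0.000531+0.000594i
Y_2^{m'}(θ=2.1875,φ=4.1584) and Σ D·Y over m':
  (+0.0165+0.1451i)·(-0.1148-0.2300i)  (-0.6178-0.7517i)·(+0.1918-0.3100i)  (-0.1695-0.0540i)·(+0.0011+0.0000i)  (-0.0156+0.0043i)·(-0.1918-0.3100i)  (-0.0005+0.0006i)·(-0.1148+0.2300i)
Y_2^1(R⁻¹ n̂) = -0.315947+0.030668i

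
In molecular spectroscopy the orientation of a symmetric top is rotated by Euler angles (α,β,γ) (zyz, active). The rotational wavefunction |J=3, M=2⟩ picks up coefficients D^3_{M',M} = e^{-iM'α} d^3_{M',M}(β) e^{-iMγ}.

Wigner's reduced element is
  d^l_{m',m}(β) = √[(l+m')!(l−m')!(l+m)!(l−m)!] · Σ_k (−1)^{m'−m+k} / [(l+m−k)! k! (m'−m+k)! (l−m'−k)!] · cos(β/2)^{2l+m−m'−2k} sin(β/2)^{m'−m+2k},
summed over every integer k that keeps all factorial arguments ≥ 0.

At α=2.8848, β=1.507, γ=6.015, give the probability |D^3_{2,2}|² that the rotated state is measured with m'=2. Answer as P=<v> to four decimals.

P=0.2618

D^3_{2,2}(2.8848,1.507,6.015) = e^{-i·2·2.8848}·d^3_{2,2}(1.507)·e^{-i·2·6.015}. Compute d first:
With c≡cos(β/2)=0.729299 and s≡sin(β/2)=0.684195, N=[120·1·120·1]^{1/2}=120.000000
k∈{0,1} keeps every argument non-negative
  k=0: (−1)^0·120.0000/(120)·0.7293^6·0.6842^0 = +0.150464
  k=1: (−1)^1·120.0000/(24)·0.7293^4·0.6842^2 = -0.662143
d^3_{2,2}(1.507) = +0.150464 -0.662143 = -0.511679
|D^3_{2,2}|² = |d^3_{2,2}(β)|² = (-0.511679)² = 0.261816 (the z-rotation phases have unit modulus)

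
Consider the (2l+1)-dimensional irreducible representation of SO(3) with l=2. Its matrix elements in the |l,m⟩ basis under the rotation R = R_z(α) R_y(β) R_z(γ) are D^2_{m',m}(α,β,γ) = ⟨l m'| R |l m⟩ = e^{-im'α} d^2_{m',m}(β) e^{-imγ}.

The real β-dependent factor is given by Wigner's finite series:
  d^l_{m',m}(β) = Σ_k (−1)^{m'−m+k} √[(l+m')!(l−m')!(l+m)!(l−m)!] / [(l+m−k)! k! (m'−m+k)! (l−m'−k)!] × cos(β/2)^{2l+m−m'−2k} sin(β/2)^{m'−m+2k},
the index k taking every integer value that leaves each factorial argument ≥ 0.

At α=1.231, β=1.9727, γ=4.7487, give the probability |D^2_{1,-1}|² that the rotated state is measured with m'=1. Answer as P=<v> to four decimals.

D^2_{1,-1}(1.231,1.9727,4.7487) = e^{-i·1·1.231}·d^2_{1,-1}(1.9727)·e^{-i·-1·4.7487}. Compute d first:
c=cos(1.9727/2)=0.551738, s=sin(1.9727/2)=0.834018; N=√[6·1·1·6]=6.000000
Admissible k: 0..1 (factorial args all ≥0)
  k=0: (−1)^2·6.0000/(2)·0.5517^2·0.8340^2 = +0.635239
  k=1: (−1)^3·6.0000/(6)·0.5517^0·0.8340^4 = -0.483839
d^2_{1,-1}(1.9727) = +0.635239 -0.483839 = +0.151400
|D^2_{1,-1}|² = |d^2_{1,-1}(β)|² = (+0.151400)² = 0.022922 (the z-rotation phases have unit modulus)

P=0.0229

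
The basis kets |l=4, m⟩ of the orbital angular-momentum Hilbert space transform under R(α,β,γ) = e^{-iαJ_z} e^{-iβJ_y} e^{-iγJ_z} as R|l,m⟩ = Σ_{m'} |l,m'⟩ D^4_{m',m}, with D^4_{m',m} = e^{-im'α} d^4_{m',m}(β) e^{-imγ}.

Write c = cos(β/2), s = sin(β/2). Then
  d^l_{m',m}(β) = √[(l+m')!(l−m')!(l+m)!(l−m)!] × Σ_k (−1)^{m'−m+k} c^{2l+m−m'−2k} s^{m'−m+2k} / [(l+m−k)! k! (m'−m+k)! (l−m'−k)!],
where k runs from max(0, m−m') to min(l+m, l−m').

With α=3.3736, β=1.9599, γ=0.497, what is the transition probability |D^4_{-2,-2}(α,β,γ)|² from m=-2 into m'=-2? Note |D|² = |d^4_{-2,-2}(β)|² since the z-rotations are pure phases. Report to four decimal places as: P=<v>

P=0.2016

First d^4_{-2,-2}(β=1.9599), then the phase factors e^{-i(-2)α} and e^{-i(-2)γ}:
With c≡cos(β/2)=0.557064 and s≡sin(β/2)=0.830470, N=[2·720·2·720]^{1/2}=1440.000000
The bounds max(0,m−m')=0 and min(l+m,l−m')=2 give 3 terms
  k=0: (−1)^0·1440.0000/(1440)·0.5571^8·0.8305^0 = +0.009273
  k=1: (−1)^1·1440.0000/(120)·0.5571^6·0.8305^2 = -0.247320
  k=2: (−1)^2·1440.0000/(96)·0.5571^4·0.8305^4 = +0.687079
d^4_{-2,-2}(1.9599) = +0.009273 -0.247320 +0.687079 = +0.449032
|D^4_{-2,-2}|² = |d^4_{-2,-2}(β)|² = (+0.449032)² = 0.201630 (the z-rotation phases have unit modulus)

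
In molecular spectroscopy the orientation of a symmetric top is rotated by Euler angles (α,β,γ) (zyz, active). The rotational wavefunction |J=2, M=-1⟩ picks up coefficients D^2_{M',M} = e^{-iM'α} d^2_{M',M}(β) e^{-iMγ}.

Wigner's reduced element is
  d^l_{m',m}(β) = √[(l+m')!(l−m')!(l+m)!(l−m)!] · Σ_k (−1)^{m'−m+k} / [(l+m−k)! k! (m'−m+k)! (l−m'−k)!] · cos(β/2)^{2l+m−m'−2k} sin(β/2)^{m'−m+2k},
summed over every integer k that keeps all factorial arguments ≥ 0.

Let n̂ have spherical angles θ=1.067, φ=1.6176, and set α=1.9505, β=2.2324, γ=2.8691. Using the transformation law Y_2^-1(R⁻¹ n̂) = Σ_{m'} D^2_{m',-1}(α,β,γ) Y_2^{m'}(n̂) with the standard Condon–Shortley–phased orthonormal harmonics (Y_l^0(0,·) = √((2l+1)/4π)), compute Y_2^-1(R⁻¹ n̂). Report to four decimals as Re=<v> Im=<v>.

Re=0.2147 Im=-0.1418

Need the full column D^2_{m',-1} for m'=−2..2 at α=1.9505, β=2.2324, γ=2.8691.
cos(β/2)=0.439100, sin(β/2)=0.898438
d^2_{-2,-1}: single k=1 term ⇒ +0.152127;  D = +0.134447+0.071181i
d^2_{-1,-1}: k∈[0..1] ⇒ +0.037175 -0.466900 = -0.429725;  D = -0.045983+0.427258i
d^2_{0,-1}: k∈[0..1] ⇒ -0.186317 +0.780016 = +0.593699;  D = -0.571793+0.159784i
d^2_{1,-1}: k∈[0..1] ⇒ +0.466900 -0.651558 = -0.184658;  D = -0.112075-0.146757i
d^2_{2,-1}: single k=0 term ⇒ -0.636881;  D = -0.326840+0.546619i
Y_2^{m'}(θ=1.067,φ=1.6176) and Σ D·Y over m':
  (+0.1344+0.0712i)·(-0.2950+0.0277i)  (-0.0460+0.4273i)·(-0.0153-0.3263i)  (-0.5718+0.1598i)·(-0.0949+0.0000i)  (-0.1121-0.1468i)·(+0.0153-0.3263i)  (-0.3268+0.5466i)·(-0.2950-0.0277i)
Y_2^-1(R⁻¹ n̂) = +0.214672-0.141815i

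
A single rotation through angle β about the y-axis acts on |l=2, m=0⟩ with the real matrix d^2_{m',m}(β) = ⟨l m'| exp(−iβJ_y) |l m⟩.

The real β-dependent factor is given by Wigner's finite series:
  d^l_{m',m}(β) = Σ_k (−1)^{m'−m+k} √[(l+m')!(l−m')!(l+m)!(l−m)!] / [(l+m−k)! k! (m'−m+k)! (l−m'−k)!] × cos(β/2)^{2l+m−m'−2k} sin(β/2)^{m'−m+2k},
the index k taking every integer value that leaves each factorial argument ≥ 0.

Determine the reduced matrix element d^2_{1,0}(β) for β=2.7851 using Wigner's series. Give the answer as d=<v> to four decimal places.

d=0.4005

d^2_{1,0}(β=2.7851) via Wigner's sum:
c=cos(2.7851/2)=0.177304, s=sin(2.7851/2)=0.984156; N=√[6·1·2·2]=4.898979
Admissible k: 0..1 (factorial args all ≥0)
  k=0: (−1)^1·4.8990/(2)·0.1773^3·0.9842^1 = -0.013437
  k=1: (−1)^2·4.8990/(2)·0.1773^1·0.9842^3 = +0.413986
d^2_{1,0}(2.7851) = -0.013437 +0.413986 = +0.400550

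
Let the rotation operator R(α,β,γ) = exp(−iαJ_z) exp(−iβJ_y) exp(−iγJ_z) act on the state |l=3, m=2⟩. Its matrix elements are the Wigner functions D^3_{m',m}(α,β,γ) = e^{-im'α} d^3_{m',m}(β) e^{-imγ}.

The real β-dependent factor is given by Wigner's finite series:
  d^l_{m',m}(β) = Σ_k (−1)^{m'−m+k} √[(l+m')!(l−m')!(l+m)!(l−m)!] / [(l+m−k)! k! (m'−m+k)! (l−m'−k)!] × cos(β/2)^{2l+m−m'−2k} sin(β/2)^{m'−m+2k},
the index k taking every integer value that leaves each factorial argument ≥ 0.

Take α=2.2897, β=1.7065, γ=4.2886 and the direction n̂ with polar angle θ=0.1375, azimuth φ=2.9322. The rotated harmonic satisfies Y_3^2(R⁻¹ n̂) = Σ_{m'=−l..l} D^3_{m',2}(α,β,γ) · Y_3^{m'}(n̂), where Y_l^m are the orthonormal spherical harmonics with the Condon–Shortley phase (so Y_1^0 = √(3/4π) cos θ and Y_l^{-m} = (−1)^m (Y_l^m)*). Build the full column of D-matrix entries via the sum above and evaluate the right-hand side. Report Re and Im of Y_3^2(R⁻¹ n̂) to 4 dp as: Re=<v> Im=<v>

Need the full column D^3_{m',2} for m'=−3..3 at α=2.2897, β=1.7065, γ=4.2886.
cos(β/2)=0.657538, sin(β/2)=0.753421
d^3_{-3,2}: single k=5 term ⇒ +0.391008;  D = -0.053518-0.387329i
d^3_{-2,2}: k∈[4..5] ⇒ +0.696568 -0.182906 = +0.513662;  D = -0.336606+0.388001i
d^3_{-1,2}: k∈[3..4] ⇒ +0.768965 -0.504790 = +0.264175;  D = +0.264172-0.001140i
d^3_{0,2}: k∈[2..3] ⇒ +0.581192 -0.763052 = -0.181860;  D = +0.120355+0.136336i
d^3_{1,2}: k∈[1..2] ⇒ +0.292848 -0.768965 = -0.476117;  D = +0.061095-0.472181i
d^3_{2,2}: k∈[0..1] ⇒ +0.080821 -0.530554 = -0.449732;  D = -0.373644+0.250299i
d^3_{3,2}: single k=0 term ⇒ -0.226839;  D = +0.219118+0.058680i
Y_3^{m'}(θ=0.1375,φ=2.9322) and Σ D·Y over m':
  (-0.0535-0.3873i)·(-0.0009-0.0006i)  (-0.3366+0.3880i)·(+0.0174+0.0077i)  (+0.2642-0.0011i)·(-0.1692-0.0360i)  (+0.1204+0.1363i)·(+0.7046+0.0000i)  (+0.0611-0.4722i)·(+0.1692-0.0360i)  (-0.3736+0.2503i)·(+0.0174-0.0077i)  (+0.2191+0.0587i)·(+0.0009-0.0006i)
Y_3^2(R⁻¹ n̂) = +0.020029+0.016299i

Re=0.0200 Im=0.0163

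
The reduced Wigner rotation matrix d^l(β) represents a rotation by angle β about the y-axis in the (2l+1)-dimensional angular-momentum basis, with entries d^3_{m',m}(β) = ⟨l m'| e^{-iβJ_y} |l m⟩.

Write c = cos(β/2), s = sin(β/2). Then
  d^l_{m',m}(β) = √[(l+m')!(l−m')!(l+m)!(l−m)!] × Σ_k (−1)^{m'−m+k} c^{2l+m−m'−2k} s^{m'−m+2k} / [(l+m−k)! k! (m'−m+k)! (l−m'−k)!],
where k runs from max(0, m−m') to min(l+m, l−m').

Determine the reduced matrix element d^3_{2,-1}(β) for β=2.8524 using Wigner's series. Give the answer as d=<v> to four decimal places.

d=0.4140

d^3_{2,-1}(β=2.8524) via Wigner's sum:
With c≡cos(β/2)=0.144093 and s≡sin(β/2)=0.989564, N=[120·1·2·24]^{1/2}=75.894664
k: max(0,(-1)−(2))=0 … min(3+(-1),3−(2))=1
  k=0: (−1)^3·75.8947/(12)·0.1441^3·0.9896^3 = -0.018335
  k=1: (−1)^4·75.8947/(24)·0.1441^1·0.9896^5 = +0.432377
d^3_{2,-1}(2.8524) = -0.018335 +0.432377 = +0.414042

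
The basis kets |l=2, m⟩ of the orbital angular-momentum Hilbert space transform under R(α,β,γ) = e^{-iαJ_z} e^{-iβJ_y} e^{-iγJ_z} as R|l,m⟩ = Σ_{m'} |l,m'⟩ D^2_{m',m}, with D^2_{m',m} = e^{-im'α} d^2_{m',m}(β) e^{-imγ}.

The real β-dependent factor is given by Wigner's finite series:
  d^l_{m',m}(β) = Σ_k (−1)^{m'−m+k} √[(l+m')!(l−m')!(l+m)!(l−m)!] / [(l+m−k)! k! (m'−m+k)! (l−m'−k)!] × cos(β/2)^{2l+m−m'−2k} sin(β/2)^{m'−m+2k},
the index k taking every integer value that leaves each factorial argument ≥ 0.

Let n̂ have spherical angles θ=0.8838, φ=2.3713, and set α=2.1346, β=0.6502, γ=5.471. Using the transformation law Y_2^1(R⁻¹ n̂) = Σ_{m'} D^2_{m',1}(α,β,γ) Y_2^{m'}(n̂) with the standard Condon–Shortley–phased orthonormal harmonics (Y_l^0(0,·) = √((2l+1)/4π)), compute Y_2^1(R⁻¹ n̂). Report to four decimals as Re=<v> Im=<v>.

Re=-0.0118 Im=-0.2078

Need the full column D^2_{m',1} for m'=−2..2 at α=2.1346, β=0.6502, γ=5.471.
cos(β/2)=0.947619, sin(β/2)=0.319404
d^2_{-2,1}: single k=3 term ⇒ +0.061757;  D = +0.022274-0.057600i
d^2_{-1,1}: k∈[2..3] ⇒ +0.274832 -0.010408 = +0.264425;  D = -0.259423+0.051187i
d^2_{0,1}: k∈[1..2] ⇒ +0.665758 -0.075636 = +0.590122;  D = +0.405953+0.428306i
d^2_{1,1}: k∈[0..1] ⇒ +0.806371 -0.274832 = +0.531538;  D = +0.130671-0.515226i
d^2_{2,1}: single k=0 term ⇒ -0.543589;  D = +0.516771-0.168631i
Y_2^{m'}(θ=0.8838,φ=2.3713) and Σ D·Y over m':
  (+0.0223-0.0576i)·(+0.0070+0.2308i)  (-0.2594+0.0512i)·(-0.2719-0.2638i)  (+0.4060+0.4283i)·(+0.0652+0.0000i)  (+0.1307-0.5152i)·(+0.2719-0.2638i)  (+0.5168-0.1686i)·(+0.0070-0.2308i)
Y_2^1(R⁻¹ n̂) = -0.011751-0.207818i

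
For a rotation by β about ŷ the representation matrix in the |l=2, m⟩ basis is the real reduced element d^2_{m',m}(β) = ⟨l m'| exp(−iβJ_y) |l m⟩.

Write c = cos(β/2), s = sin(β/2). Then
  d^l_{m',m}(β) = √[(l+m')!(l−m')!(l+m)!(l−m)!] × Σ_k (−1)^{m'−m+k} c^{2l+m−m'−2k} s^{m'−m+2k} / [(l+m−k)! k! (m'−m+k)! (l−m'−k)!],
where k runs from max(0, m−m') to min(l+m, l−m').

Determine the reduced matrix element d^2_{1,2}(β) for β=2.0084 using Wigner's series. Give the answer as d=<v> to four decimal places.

d=0.2610

d^2_{1,2}(β=2.0084) via Wigner's sum:
Half-angle: c=0.536763, s=0.843733. N=√(6·1·24·1)=12.000000
k∈{1} keeps every argument non-negative
  k=1: (−1)^0·12.0000/(6)·0.5368^3·0.8437^1 = +0.260966
d^2_{1,2}(2.0084) = +0.260966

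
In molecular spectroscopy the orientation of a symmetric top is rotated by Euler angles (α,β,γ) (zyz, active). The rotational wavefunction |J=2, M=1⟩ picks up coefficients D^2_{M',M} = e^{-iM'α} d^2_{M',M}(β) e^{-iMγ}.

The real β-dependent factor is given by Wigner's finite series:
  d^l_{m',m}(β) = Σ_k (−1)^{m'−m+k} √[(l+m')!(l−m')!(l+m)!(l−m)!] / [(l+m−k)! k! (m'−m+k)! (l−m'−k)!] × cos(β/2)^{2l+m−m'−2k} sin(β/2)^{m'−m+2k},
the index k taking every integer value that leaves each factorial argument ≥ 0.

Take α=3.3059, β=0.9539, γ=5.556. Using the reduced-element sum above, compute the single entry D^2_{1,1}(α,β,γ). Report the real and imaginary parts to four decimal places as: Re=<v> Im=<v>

Re=-0.1048 Im=-0.0661

Split into d^2_{1,1}(β=0.9539) × two z-phases.
c=cos(0.9539/2)=0.888399, s=sin(0.9539/2)=0.459072; N=√[6·1·6·1]=6.000000
k: max(0,(1)−(1))=0 … min(2+(1),2−(1))=1
  k=0: (−1)^0·6.0000/(6)·0.8884^4·0.4591^0 = +0.622921
  k=1: (−1)^1·6.0000/(2)·0.8884^2·0.4591^2 = -0.498998
d^2_{1,1}(0.9539) = +0.622921 -0.498998 = +0.123923
D = (-0.986532+0.163569i)·(+0.123923)·(+0.747048+0.664770i) = -0.104804-0.066128i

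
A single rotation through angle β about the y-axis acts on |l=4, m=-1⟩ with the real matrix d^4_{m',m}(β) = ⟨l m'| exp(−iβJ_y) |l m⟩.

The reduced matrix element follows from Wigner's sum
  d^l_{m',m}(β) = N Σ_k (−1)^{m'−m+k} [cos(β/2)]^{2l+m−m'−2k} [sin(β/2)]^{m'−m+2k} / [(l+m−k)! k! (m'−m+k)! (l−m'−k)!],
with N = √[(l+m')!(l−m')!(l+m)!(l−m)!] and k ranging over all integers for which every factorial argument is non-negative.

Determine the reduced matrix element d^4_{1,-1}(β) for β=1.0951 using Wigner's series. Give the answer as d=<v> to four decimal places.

d=0.0912

d^4_{1,-1}(β=1.0951) via Wigner's sum:
With c≡cos(β/2)=0.853803 and s≡sin(β/2)=0.520597, N=[120·6·6·120]^{1/2}=720.000000
Admissible k: 0..3 (factorial args all ≥0)
  k=0: (−1)^2·720.0000/(72)·0.8538^6·0.5206^2 = +1.049900
  k=1: (−1)^3·720.0000/(24)·0.8538^4·0.5206^4 = -1.171002
  k=2: (−1)^4·720.0000/(48)·0.8538^2·0.5206^6 = +0.217679
  k=3: (−1)^5·720.0000/(720)·0.8538^0·0.5206^8 = -0.005395
d^4_{1,-1}(1.0951) = +1.049900 -1.171002 +0.217679 -0.005395 = +0.091182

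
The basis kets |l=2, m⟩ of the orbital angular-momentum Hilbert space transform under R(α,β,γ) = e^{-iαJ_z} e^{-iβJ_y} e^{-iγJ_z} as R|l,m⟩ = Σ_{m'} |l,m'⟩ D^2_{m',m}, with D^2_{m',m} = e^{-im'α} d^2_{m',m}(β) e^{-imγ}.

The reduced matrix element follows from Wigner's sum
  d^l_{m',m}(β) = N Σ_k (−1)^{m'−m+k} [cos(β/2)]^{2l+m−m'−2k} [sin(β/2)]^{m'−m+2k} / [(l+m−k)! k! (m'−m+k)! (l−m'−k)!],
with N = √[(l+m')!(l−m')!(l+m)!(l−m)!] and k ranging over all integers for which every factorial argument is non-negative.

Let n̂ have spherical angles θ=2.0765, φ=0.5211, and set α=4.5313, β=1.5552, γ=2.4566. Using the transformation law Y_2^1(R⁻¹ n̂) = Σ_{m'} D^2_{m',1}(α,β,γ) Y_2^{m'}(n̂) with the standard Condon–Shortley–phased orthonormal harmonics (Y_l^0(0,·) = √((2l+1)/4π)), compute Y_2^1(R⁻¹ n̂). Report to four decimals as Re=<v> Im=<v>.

Need the full column D^2_{m',1} for m'=−2..2 at α=4.5313, β=1.5552, γ=2.4566.
cos(β/2)=0.712599, sin(β/2)=0.701571
d^2_{-2,1}: single k=3 term ⇒ +0.492142;  D = +0.466721+0.156126i
d^2_{-1,1}: k∈[2..3] ⇒ +0.749818 -0.242263 = +0.507555;  D = -0.245072+0.444468i
d^2_{0,1}: k∈[1..2] ⇒ +0.621847 -0.602749 = +0.019098;  D = -0.014790-0.012083i
d^2_{1,1}: k∈[0..1] ⇒ +0.257859 -0.749818 = -0.491959;  D = -0.374773+0.318699i
d^2_{2,1}: single k=0 term ⇒ -0.507736;  D = -0.253880-0.439706i
Y_2^{m'}(θ=2.0765,φ=0.5211) and Σ D·Y over m':
  (+0.4667+0.1561i)·(+0.1491-0.2553i)  (-0.2451+0.4445i)·(-0.2839+0.1630i)  (-0.0148-0.0121i)·(-0.0934+0.0000i)  (-0.3748+0.3187i)·(+0.2839+0.1630i)  (-0.2539-0.4397i)·(+0.1491+0.2553i)
Y_2^1(R⁻¹ n̂) = +0.024001-0.361846i

Re=0.0240 Im=-0.3618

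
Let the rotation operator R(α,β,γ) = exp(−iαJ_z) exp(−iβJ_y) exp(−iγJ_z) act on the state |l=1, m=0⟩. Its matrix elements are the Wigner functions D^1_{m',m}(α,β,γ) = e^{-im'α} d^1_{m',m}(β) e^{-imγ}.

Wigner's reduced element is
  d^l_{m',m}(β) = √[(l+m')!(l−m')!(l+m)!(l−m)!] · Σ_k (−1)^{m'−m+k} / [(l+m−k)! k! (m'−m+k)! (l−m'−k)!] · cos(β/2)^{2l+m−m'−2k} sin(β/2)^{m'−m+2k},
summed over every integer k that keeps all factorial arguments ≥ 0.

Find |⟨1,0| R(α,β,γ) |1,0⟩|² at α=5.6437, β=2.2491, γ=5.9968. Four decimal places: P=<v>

P=0.3937

Split into d^1_{0,0}(β=2.2491) × two z-phases.
c=cos(2.2491/2)=0.431582, s=sin(2.2491/2)=0.902073; N=√[1·1·1·1]=1.000000
Admissible k: 0..1 (factorial args all ≥0)
  k=0: (−1)^0·1.0000/(1)·0.4316^2·0.9021^0 = +0.186263
  k=1: (−1)^1·1.0000/(1)·0.4316^0·0.9021^2 = -0.813737
d^1_{0,0}(2.2491) = +0.186263 -0.813737 = -0.627473
|D^1_{0,0}|² = |d^1_{0,0}(β)|² = (-0.627473)² = 0.393722 (the z-rotation phases have unit modulus)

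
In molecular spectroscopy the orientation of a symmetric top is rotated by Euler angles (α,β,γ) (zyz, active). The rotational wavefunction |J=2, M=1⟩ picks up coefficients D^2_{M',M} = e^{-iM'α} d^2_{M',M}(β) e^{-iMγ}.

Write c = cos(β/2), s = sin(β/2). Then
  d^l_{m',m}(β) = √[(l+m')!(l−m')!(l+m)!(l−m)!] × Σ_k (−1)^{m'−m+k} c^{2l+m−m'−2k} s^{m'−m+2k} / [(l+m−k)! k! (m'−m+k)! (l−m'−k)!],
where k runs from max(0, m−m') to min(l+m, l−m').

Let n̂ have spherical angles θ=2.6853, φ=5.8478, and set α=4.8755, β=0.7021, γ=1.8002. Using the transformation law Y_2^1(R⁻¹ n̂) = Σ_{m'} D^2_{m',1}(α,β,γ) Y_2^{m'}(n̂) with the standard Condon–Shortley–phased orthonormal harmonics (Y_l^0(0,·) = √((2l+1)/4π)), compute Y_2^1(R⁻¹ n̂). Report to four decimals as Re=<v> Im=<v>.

Re=0.0728 Im=-0.3374

Need the full column D^2_{m',1} for m'=−2..2 at α=4.8755, β=0.7021, γ=1.8002.
cos(β/2)=0.939012, sin(β/2)=0.343884
d^2_{-2,1}: single k=3 term ⇒ +0.076372;  D = -0.007383+0.076015i
d^2_{-1,1}: k∈[2..3] ⇒ +0.312815 -0.013985 = +0.298830;  D = -0.298174+0.019796i
d^2_{0,1}: k∈[1..2] ⇒ +0.697431 -0.093537 = +0.603894;  D = -0.137324-0.588073i
d^2_{1,1}: k∈[0..1] ⇒ +0.777472 -0.312815 = +0.464657;  D = +0.429320-0.177737i
d^2_{2,1}: single k=0 term ⇒ -0.569450;  D = -0.300371-0.483788i
Y_2^{m'}(θ=2.6853,φ=5.8478) and Σ D·Y over m':
  (-0.0074+0.0760i)·(+0.0483+0.0574i)  (-0.2982+0.0198i)·(-0.2771-0.1289i)  (-0.1373-0.5881i)·(+0.4471+0.0000i)  (+0.4293-0.1777i)·(+0.2771-0.1289i)  (-0.3004-0.4838i)·(+0.0483-0.0574i)
Y_2^1(R⁻¹ n̂) = +0.072837-0.337447i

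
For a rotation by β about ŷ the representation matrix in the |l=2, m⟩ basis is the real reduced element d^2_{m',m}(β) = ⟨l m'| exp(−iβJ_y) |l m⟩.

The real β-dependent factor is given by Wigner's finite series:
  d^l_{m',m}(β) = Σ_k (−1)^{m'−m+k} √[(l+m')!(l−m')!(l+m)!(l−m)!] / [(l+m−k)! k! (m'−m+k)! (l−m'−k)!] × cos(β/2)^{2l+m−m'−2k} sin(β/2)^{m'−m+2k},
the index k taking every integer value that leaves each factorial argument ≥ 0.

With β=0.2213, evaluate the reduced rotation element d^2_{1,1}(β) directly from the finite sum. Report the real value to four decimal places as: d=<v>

d^2_{1,1}(β=0.2213) via Wigner's sum:
c=cos(0.2213/2)=0.993885, s=sin(0.2213/2)=0.110424; N=√[6·1·6·1]=6.000000
Admissible k: 0..1 (factorial args all ≥0)
  k=0: (−1)^0·6.0000/(6)·0.9939^4·0.1104^0 = +0.975762
  k=1: (−1)^1·6.0000/(2)·0.9939^2·0.1104^2 = -0.036135
d^2_{1,1}(0.2213) = +0.975762 -0.036135 = +0.939627

d=0.9396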